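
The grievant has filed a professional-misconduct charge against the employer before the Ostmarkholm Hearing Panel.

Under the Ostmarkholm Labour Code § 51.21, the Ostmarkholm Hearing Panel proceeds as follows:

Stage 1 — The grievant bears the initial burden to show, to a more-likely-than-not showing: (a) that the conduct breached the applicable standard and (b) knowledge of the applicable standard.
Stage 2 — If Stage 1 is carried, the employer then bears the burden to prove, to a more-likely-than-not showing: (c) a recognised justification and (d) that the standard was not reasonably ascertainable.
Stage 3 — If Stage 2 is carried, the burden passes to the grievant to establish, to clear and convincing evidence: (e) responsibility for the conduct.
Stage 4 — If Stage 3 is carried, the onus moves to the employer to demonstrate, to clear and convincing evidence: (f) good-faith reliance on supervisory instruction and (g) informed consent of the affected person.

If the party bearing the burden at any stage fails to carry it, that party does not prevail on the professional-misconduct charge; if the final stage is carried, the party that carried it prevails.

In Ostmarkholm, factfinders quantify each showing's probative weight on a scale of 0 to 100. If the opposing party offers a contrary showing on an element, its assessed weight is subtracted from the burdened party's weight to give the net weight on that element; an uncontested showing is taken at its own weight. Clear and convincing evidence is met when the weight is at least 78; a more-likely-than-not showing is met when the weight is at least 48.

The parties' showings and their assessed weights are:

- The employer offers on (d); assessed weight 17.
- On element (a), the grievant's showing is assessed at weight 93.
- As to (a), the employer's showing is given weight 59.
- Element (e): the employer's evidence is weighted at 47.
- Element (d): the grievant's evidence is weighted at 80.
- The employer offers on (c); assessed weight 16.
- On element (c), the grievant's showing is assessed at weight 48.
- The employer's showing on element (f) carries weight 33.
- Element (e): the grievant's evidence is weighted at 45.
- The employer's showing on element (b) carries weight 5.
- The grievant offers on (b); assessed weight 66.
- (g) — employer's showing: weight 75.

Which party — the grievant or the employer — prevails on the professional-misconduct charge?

employer

At Stage 1 the grievant must meet a more-likely-than-not showing (weight is at least 48): on (a) the weight is 93 less the opposing 59 gives net 34, which does not reach 48, so (a) does not meet the standard; on (b) the weight is 66 less the opposing 5 gives net 61, which does reach 48, so (b) meets the standard.
  Not every element is met, so the grievant fails to carry Stage 1.
So the employer prevails.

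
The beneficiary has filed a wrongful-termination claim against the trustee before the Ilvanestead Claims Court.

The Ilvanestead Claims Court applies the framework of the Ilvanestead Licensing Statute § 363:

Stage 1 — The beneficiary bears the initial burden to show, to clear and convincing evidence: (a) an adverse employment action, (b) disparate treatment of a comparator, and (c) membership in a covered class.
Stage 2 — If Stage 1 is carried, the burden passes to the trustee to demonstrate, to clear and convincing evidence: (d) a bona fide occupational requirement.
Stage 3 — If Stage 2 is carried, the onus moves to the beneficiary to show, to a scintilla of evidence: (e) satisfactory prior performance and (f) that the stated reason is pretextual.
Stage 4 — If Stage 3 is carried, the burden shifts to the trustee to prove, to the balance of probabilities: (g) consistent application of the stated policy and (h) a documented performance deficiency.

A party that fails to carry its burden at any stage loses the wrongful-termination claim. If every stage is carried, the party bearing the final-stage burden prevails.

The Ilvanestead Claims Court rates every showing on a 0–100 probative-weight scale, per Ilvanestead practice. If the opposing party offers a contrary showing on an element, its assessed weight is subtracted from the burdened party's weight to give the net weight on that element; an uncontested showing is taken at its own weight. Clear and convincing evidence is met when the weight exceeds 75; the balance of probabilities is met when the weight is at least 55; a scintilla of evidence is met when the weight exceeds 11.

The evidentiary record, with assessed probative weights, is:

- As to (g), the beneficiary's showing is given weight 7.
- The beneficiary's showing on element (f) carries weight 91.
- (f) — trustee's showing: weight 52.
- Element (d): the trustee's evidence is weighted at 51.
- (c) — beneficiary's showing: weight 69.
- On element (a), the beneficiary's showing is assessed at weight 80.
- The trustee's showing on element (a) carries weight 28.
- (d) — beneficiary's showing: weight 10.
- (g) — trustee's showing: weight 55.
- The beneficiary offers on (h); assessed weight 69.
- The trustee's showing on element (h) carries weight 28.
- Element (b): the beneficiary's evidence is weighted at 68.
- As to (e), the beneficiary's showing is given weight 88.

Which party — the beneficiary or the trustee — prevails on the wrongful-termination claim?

At Stage 1 the beneficiary must meet clear and convincing evidence (weight exceeds 75): on (a) the weight is 80 less the opposing 28 gives net 52, ≤ 75, so (a) does not meet the standard; on (b) the weight is 68, which does not exceed 75, so (b) does not meet the standard; on (c) the weight is 69, ≤ 75, so (c) does not meet the standard.
  The beneficiary does not carry Stage 1.
The analysis ends at Stage 1; the trustee prevails.

trustee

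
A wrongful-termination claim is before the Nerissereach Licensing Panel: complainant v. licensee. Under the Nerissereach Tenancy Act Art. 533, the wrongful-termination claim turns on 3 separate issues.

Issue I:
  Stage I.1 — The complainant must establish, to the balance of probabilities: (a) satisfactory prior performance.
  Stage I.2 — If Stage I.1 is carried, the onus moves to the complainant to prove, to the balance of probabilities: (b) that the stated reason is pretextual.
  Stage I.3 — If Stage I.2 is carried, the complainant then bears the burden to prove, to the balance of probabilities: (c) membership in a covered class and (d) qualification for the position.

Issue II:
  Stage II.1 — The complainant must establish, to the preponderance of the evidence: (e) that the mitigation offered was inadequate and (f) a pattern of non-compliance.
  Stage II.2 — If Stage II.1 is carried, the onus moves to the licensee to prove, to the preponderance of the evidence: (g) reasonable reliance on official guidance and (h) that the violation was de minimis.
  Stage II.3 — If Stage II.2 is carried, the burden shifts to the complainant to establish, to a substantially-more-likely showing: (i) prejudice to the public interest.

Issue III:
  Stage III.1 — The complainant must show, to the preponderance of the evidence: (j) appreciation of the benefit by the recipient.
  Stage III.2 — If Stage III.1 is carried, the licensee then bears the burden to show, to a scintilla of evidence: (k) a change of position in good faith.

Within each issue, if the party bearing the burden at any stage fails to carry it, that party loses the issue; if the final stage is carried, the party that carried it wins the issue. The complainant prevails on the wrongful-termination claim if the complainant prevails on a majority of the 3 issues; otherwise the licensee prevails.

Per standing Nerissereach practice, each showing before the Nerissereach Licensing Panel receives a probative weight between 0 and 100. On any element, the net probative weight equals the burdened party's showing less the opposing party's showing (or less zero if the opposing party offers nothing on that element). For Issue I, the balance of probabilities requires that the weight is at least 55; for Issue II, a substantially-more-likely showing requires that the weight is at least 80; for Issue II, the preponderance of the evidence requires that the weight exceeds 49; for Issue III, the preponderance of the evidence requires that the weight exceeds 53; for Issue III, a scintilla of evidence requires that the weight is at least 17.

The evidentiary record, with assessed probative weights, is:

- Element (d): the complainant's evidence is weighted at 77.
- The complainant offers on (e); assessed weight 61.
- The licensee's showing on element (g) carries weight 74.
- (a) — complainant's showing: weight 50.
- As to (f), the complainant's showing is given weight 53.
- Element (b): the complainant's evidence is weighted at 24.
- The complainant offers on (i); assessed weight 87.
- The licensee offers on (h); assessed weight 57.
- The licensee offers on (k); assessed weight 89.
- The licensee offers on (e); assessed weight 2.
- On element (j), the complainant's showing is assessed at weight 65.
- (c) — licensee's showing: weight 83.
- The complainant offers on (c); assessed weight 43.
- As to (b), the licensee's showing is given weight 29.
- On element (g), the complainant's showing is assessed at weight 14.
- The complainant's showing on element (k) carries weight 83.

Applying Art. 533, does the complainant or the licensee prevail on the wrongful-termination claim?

complainant

— Issue I —
Stage I.1 — burden on complainant; standard: the balance of probabilities (weight is at least 55).
    (a): 50 < 55 [not met]
  Stage I.1 not carried; the complainant fails its burden.
So the licensee prevails on this issue.
— Issue II —
Stage II.1 (complainant, the preponderance of the evidence, weight exceeds 49): (e) net 61−2=59 > 49 — meets; (f) 53 > 49 — meets.
  Stage II.1 is satisfied; the onus moves to the licensee.
Stage II.2 (licensee, the preponderance of the evidence, weight exceeds 49): (g) net 74−14=60 > 49 — meets; (h) 57 > 49 — meets.
  All elements met. The burden passes to the complainant.
Stage II.3 (complainant, a substantially-more-likely showing, weight is at least 80): (i) 87 ≥ 80 — meets.
  Stage II.3 carried; the final stage is satisfied.
All stages carried — the complainant prevails on this issue.
— Issue III —
Stage III.1 (complainant, the preponderance of the evidence, weight exceeds 53): (j) 65 > 53 — meets.
  All elements met. The burden passes to the licensee.
Stage III.2 (licensee, a scintilla of evidence, weight is at least 17): (k) net 89−83=6 < 17 — fails.
  The licensee does not carry Stage III.2.
The analysis ends at Stage III.2; the complainant prevails on this issue.
Per-issue: Issue I → licensee; Issue II → complainant; Issue III → complainant. The complainant must prevail on a majority of issues; overall, the complainant prevails.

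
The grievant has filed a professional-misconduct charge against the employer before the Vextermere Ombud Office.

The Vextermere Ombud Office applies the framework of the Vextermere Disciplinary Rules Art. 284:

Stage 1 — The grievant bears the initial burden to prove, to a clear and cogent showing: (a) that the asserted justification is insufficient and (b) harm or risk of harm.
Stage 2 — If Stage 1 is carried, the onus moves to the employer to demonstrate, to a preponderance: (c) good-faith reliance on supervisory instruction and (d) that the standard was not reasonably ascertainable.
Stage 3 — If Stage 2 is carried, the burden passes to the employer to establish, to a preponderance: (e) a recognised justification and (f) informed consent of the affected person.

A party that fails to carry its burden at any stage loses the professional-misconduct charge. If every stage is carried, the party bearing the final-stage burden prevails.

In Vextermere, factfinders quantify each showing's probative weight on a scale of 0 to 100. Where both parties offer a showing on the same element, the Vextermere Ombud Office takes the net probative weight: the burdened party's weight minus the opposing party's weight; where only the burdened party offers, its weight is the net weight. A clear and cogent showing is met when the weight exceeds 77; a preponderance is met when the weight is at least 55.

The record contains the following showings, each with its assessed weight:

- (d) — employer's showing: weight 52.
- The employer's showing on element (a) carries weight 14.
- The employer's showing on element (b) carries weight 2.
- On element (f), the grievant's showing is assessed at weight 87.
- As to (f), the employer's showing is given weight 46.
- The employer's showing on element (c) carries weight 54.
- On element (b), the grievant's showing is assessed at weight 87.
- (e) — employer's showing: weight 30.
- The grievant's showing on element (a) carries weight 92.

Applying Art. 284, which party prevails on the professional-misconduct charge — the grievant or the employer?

grievant

Stage 1 — burden on grievant; standard: a clear and cogent showing (weight exceeds 77).
    (a): 92 − 14 = 78 > 77 [met]
    (b): 87 − 2 = 85 > 77 [met]
  Stage 1 is satisfied; the onus moves to the employer.
Stage 2 — burden on employer; standard: a preponderance (weight is at least 55).
    (c): 54 < 55 [not met]
    (d): 52 < 55 [not met]
  Not every element is met, so the employer fails to carry Stage 2.
The grievant prevails.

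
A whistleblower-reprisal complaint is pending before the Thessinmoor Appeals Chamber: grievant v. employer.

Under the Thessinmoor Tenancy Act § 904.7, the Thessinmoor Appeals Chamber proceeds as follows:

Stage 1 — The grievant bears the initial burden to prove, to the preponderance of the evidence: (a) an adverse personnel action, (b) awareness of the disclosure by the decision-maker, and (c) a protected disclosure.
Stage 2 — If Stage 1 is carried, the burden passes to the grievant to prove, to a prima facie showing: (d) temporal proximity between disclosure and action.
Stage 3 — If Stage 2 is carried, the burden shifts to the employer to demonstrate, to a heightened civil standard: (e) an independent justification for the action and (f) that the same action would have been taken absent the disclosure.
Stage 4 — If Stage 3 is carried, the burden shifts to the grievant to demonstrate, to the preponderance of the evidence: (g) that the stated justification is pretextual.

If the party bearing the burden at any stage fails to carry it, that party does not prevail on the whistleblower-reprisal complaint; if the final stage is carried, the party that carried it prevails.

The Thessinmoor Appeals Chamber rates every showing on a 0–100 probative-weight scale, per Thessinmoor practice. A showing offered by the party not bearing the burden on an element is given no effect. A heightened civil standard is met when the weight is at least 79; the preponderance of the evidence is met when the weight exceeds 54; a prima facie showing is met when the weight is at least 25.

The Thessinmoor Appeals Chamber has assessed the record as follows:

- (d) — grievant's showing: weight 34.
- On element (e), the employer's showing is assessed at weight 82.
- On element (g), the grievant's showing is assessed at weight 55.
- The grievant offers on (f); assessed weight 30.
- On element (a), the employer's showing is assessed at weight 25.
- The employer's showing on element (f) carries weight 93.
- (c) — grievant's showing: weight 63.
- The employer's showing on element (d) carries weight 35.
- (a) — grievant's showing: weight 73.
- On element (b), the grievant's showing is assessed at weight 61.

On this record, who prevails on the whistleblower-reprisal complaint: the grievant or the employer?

Stage 1 (grievant, the preponderance of the evidence, weight exceeds 54): (a) 73 (employer's 25 disregarded) > 54 — meets; (b) 61 > 54 — meets; (c) 63 > 54 — meets.
  Stage 1 carried; the burden remains with the grievant.
Stage 2 (grievant, a prima facie showing, weight is at least 25): (d) 34 (employer's 35 disregarded) ≥ 25 — meets.
  Stage 2 carried; the burden shifts to the employer.
Stage 3 (employer, a heightened civil standard, weight is at least 79): (e) 82 ≥ 79 — meets; (f) 93 (grievant's 30 disregarded) ≥ 79 — meets.
  The employer carries Stage 3; the grievant now bears the burden.
Stage 4 (grievant, the preponderance of the evidence, weight exceeds 54): (g) 55 > 54 — meets.
  All elements met at the final stage.
All stages carried — the grievant prevails.

grievant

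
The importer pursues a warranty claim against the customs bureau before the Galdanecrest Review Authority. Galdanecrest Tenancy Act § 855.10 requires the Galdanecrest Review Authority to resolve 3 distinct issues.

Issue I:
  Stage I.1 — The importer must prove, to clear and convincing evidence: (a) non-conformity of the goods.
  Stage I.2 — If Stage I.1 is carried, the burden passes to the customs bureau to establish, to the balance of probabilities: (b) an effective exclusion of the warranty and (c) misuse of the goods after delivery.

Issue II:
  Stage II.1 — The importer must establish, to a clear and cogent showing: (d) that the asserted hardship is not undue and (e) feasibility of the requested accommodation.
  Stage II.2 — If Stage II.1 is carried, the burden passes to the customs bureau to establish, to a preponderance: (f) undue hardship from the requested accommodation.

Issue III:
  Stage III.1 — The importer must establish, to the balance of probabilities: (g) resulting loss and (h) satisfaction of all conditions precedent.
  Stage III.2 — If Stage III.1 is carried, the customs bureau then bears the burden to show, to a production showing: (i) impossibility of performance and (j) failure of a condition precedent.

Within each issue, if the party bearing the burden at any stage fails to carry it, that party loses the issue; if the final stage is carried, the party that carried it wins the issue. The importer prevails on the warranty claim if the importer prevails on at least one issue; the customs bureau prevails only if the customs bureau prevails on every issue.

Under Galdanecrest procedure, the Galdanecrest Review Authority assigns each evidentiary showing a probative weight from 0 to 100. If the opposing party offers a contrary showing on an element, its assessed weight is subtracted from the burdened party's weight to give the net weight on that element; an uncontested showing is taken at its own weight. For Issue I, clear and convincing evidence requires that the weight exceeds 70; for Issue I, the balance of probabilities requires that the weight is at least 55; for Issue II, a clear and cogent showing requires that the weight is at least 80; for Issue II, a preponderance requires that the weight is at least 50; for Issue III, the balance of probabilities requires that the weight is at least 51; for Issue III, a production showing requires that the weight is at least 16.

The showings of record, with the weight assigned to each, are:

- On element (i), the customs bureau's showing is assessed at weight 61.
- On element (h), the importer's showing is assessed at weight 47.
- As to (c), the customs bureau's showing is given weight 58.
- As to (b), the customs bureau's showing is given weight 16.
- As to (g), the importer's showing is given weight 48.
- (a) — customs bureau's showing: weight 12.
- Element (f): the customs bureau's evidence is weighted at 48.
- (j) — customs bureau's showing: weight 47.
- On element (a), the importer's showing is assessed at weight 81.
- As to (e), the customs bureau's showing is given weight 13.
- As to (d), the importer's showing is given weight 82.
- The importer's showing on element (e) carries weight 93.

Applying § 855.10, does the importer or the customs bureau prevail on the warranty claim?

— Issue I —
Stage I.1 (importer, clear and convincing evidence, weight exceeds 70): (a) net 81−12=69 ≤ 70 — fails.
  The importer does not carry Stage I.1.
The customs bureau prevails on this issue.
— Issue II —
Stage II.1 (importer, a clear and cogent showing, weight is at least 80): (d) 82 ≥ 80 — meets; (e) net 93−13=80 ≥ 80 — meets.
  Stage II.1 is satisfied; the onus moves to the customs bureau.
Stage II.2 (customs bureau, a preponderance, weight is at least 50): (f) 48 < 50 — fails.
  Not every element is met, so the customs bureau fails to carry Stage II.2.
The analysis ends at Stage II.2; the importer prevails on this issue.
— Issue III —
Stage III.1 — burden on importer; standard: the balance of probabilities (weight is at least 51).
    (g): 48 < 51 [not met]
    (h): 47 < 51 [not met]
  Not every element is met, so the importer fails to carry Stage III.1.
The customs bureau prevails on this issue.
Per-issue: Issue I → customs bureau; Issue II → importer; Issue III → customs bureau. The importer must prevail on at least one issue; overall, the importer prevails.

importer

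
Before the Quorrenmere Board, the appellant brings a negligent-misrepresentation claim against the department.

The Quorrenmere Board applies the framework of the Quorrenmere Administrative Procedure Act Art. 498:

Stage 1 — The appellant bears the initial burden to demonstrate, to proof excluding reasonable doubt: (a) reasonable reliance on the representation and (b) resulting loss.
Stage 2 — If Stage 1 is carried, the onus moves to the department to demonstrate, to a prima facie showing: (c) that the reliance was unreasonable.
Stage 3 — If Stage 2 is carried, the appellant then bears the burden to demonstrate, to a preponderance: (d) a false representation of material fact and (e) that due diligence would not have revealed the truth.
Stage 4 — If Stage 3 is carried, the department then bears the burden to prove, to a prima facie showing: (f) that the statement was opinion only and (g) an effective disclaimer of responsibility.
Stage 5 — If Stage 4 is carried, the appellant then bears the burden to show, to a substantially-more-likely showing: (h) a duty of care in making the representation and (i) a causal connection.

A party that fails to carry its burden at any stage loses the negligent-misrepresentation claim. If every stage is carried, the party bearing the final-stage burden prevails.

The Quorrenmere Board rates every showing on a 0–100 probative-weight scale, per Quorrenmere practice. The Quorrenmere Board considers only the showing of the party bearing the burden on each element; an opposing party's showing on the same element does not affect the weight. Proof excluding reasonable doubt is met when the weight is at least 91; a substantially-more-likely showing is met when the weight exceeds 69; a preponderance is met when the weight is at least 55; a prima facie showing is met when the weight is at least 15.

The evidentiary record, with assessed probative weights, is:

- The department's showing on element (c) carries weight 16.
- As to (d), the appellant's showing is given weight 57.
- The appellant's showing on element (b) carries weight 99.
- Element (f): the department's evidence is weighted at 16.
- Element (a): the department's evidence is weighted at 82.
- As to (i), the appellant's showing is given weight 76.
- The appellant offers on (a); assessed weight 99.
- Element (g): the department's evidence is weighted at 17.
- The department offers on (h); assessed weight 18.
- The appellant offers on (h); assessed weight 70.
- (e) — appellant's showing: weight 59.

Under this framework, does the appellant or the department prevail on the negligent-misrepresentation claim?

appellant

Stage 1 — burden on appellant; standard: proof excluding reasonable doubt (weight is at least 91).
    (a): 99 (department's 82 disregarded) ≥ 91 [met]
    (b): 99 ≥ 91 [met]
  All elements met. The burden passes to the department.
Stage 2 — burden on department; standard: a prima facie showing (weight is at least 15).
    (c): 16 ≥ 15 [met]
  Stage 2 is satisfied; the onus moves to the appellant.
Stage 3 — burden on appellant; standard: a preponderance (weight is at least 55).
    (d): 57 ≥ 55 [met]
    (e): 59 ≥ 55 [met]
  The appellant carries Stage 3; the department now bears the burden.
Stage 4 — burden on department; standard: a prima facie showing (weight is at least 15).
    (f): 16 ≥ 15 [met]
    (g): 17 ≥ 15 [met]
  Stage 4 carried; the burden shifts to the appellant.
Stage 5 — burden on appellant; standard: a substantially-more-likely showing (weight exceeds 69).
    (h): 70 (department's 18 disregarded) > 69 [met]
    (i): 76 > 69 [met]
  All elements met at the final stage.
Every stage carried; the appellant prevails.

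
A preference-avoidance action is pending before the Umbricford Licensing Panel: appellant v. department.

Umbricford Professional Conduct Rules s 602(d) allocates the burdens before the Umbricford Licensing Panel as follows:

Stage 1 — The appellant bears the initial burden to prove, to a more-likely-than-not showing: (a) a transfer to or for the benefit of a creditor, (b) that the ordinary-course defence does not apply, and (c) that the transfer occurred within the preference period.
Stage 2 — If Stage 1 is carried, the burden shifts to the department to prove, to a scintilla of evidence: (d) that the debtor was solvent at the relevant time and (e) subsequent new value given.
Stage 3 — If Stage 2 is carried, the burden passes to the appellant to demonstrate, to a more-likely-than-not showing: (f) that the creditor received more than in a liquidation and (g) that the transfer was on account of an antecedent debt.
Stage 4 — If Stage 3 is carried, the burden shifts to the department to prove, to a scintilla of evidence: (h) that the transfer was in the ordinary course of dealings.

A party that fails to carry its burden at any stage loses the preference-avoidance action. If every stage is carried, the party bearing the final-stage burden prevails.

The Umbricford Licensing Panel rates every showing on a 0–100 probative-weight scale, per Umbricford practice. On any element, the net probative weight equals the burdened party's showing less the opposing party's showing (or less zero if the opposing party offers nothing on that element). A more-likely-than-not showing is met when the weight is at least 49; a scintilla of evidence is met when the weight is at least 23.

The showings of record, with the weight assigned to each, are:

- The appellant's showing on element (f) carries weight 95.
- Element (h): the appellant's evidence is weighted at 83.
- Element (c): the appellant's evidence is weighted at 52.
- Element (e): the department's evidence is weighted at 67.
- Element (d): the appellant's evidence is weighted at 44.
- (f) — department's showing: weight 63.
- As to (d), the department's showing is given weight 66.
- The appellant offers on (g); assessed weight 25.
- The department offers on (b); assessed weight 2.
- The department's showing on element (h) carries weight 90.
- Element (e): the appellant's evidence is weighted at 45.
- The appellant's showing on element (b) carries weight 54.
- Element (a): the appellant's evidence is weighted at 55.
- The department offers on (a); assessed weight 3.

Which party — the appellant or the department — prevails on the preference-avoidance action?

At Stage 1 the appellant must meet a more-likely-than-not showing (weight is at least 49): on (a) the weight is 55 less the opposing 3 gives net 52, which does reach 49, so (a) meets the standard; on (b) the weight is 54 less the opposing 2 gives net 52, which does reach 49, so (b) meets the standard; on (c) the weight is 52, ≥ 49, so (c) meets the standard.
  Stage 1 is satisfied; the onus moves to the department.
At Stage 2 the department must meet a scintilla of evidence (weight is at least 23): on (d) the weight is 66 less the opposing 44 gives net 22, which does not reach 23, so (d) does not meet the standard; on (e) the weight is 67 less the opposing 45 gives net 22, < 23, so (e) does not meet the standard.
  The department does not carry Stage 2.
So the appellant prevails.

appellant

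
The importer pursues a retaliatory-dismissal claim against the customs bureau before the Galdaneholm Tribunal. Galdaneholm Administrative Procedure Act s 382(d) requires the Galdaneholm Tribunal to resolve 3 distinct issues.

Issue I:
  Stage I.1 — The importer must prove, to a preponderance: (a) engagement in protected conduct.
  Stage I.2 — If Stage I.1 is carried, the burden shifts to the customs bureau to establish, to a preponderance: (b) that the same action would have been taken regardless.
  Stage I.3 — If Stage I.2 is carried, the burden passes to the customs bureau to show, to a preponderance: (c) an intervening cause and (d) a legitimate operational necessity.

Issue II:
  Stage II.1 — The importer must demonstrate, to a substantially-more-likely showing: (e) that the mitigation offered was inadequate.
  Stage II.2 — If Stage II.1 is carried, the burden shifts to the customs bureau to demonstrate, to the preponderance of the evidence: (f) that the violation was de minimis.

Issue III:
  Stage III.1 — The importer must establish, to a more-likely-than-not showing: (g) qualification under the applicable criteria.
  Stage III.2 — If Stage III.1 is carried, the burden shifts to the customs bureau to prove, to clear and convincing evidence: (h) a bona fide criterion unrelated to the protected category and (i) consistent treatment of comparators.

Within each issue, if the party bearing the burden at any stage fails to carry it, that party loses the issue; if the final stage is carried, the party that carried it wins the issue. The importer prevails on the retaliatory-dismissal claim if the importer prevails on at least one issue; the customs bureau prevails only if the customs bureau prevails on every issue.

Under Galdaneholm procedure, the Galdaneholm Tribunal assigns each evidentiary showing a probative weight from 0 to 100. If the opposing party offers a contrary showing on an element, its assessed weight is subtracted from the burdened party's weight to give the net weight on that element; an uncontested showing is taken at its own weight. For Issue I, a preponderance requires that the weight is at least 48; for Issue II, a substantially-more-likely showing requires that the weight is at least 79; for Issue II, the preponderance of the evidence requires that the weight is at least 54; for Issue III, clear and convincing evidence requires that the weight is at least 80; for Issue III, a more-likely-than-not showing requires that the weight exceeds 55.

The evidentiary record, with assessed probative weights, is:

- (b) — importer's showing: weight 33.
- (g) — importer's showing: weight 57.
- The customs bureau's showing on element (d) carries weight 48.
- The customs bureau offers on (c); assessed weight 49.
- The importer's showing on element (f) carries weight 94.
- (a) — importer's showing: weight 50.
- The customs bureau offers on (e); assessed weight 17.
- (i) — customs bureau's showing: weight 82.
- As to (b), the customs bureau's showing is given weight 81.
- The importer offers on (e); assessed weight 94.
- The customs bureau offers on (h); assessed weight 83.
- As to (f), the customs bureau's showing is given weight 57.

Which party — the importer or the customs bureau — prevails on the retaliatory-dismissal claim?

customs bureau

— Issue I —
At Stage I.1 the importer must meet a preponderance (weight is at least 48): on (a) the weight is 50, which does reach 48, so (a) meets the standard.
  The importer carries Stage I.1; the customs bureau now bears the burden.
At Stage I.2 the customs bureau must meet a preponderance (weight is at least 48): on (b) the weight is 81 less the opposing 33 gives net 48, ≥ 48, so (b) meets the standard.
  All elements met. The customs bureau retains the burden for Stage I.3.
At Stage I.3 the customs bureau must meet a preponderance (weight is at least 48): on (c) the weight is 49, ≥ 48, so (c) meets the standard; on (d) the weight is 48, which does reach 48, so (d) meets the standard.
  The customs bureau carries the last stage.
Every stage carried; the customs bureau prevails on this issue.
— Issue II —
Stage II.1 — burden on importer; standard: a substantially-more-likely showing (weight is at least 79).
    (e): 94 − 17 = 77 < 79 [not met]
  Stage II.1 not carried; the importer fails its burden.
So the customs bureau prevails on this issue.
— Issue III —
Stage III.1 (importer, a more-likely-than-not showing, weight exceeds 55): (g) 57 > 55 — meets.
  Stage III.1 carried; the burden shifts to the customs bureau.
Stage III.2 (customs bureau, clear and convincing evidence, weight is at least 80): (h) 83 ≥ 80 — meets; (i) 82 ≥ 80 — meets.
  Stage III.2 carried; the final stage is satisfied.
With every stage satisfied, the customs bureau prevails on this issue.
Per-issue: Issue I → customs bureau; Issue II → customs bureau; Issue III → customs bureau. The importer must prevail on at least one issue; overall, the customs bureau prevails.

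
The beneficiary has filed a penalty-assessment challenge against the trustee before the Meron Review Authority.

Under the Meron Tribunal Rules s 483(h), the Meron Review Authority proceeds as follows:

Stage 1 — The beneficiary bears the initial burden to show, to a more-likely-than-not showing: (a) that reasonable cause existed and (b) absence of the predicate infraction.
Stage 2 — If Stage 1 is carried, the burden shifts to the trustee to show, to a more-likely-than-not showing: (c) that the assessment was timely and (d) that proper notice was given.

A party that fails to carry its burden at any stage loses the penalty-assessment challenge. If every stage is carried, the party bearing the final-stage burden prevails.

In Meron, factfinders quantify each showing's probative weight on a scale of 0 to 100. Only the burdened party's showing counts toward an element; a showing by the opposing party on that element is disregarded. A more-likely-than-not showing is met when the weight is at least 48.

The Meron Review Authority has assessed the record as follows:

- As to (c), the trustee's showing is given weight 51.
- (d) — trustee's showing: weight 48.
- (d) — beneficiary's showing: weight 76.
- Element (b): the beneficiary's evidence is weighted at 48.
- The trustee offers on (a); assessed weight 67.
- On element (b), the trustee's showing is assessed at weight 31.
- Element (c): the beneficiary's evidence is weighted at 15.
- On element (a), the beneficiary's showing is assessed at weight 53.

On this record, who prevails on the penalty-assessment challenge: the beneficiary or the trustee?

trustee

Stage 1 — burden on beneficiary; standard: a more-likely-than-not showing (weight is at least 48).
    (a): 53 (trustee's 67 disregarded) ≥ 48 [met]
    (b): 48 (trustee's 31 disregarded) ≥ 48 [met]
  The beneficiary carries Stage 1; the trustee now bears the burden.
Stage 2 — burden on trustee; standard: a more-likely-than-not showing (weight is at least 48).
    (c): 51 (beneficiary's 15 disregarded) ≥ 48 [met]
    (d): 48 (beneficiary's 76 disregarded) ≥ 48 [met]
  The trustee carries the last stage.
All stages carried — the trustee prevails.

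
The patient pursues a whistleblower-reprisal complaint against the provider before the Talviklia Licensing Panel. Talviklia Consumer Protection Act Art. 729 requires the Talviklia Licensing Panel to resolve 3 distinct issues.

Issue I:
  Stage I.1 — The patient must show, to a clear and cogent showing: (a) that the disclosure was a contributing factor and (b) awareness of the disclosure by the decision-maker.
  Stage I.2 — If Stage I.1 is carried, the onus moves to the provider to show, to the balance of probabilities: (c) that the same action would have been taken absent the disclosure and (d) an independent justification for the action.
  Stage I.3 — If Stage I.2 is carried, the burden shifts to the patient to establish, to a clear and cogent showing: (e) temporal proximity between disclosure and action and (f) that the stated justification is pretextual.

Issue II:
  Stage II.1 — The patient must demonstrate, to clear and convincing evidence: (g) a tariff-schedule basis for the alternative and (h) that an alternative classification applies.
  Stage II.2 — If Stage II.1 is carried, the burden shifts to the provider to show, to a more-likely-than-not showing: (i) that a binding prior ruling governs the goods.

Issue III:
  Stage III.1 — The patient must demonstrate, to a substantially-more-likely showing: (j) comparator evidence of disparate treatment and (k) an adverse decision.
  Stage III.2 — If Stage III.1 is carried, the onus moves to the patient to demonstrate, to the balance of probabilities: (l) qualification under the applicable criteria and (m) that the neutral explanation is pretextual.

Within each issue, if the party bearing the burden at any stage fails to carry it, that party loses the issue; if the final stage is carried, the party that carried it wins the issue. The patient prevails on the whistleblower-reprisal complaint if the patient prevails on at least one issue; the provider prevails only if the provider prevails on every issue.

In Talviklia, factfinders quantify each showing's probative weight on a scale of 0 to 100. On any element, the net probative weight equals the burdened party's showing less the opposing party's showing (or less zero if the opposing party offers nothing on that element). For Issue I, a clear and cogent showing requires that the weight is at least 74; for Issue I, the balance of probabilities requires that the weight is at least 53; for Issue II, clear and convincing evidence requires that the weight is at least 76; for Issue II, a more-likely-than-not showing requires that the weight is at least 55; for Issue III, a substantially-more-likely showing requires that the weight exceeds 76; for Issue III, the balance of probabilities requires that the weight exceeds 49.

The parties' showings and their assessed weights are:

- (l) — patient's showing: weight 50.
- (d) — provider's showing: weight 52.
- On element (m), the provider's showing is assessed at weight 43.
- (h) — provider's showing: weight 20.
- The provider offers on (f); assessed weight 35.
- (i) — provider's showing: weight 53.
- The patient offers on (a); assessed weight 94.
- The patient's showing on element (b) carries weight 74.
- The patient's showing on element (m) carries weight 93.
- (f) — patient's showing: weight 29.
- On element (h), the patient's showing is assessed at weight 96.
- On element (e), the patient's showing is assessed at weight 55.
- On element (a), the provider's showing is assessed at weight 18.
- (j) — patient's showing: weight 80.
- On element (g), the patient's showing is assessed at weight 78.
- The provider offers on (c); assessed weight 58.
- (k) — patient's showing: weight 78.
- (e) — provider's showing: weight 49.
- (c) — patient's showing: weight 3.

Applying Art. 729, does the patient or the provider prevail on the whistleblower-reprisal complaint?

patient

— Issue I —
Stage I.1 (patient, a clear and cogent showing, weight is at least 74): (a) net 94−18=76 ≥ 74 — meets; (b) 74 ≥ 74 — meets.
  The patient carries Stage I.1; the provider now bears the burden.
Stage I.2 (provider, the balance of probabilities, weight is at least 53): (c) net 58−3=55 ≥ 53 — meets; (d) 52 < 53 — fails.
  Not every element is met, so the provider fails to carry Stage I.2.
The analysis ends at Stage I.2; the patient prevails on this issue.
— Issue II —
Stage II.1 (patient, clear and convincing evidence, weight is at least 76): (g) 78 ≥ 76 — meets; (h) net 96−20=76 ≥ 76 — meets.
  Stage II.1 carried; the burden shifts to the provider.
Stage II.2 (provider, a more-likely-than-not showing, weight is at least 55): (i) 53 < 55 — fails.
  Not every element is met, so the provider fails to carry Stage II.2.
So the patient prevails on this issue.
— Issue III —
Stage III.1 (patient, a substantially-more-likely showing, weight exceeds 76): (j) 80 > 76 — meets; (k) 78 > 76 — meets.
  All elements met. The patient retains the burden for Stage III.2.
Stage III.2 (patient, the balance of probabilities, weight exceeds 49): (l) 50 > 49 — meets; (m) net 93−43=50 > 49 — meets.
  Stage III.2 carried; the final stage is satisfied.
With every stage satisfied, the patient prevails on this issue.
Per-issue: Issue I → patient; Issue II → patient; Issue III → patient. The patient must prevail on at least one issue; overall, the patient prevails.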